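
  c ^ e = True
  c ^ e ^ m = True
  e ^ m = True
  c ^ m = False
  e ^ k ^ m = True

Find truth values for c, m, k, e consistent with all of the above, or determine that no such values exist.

c = False, m = False, k = False, e = True

c ^ e = F ^ T = True ✓
c ^ e ^ m = F ^ T ^ F = True ✓
e ^ m = T ^ F = True ✓
c ^ m = F ^ F = False ✓
e ^ k ^ m = T ^ F ^ F = True ✓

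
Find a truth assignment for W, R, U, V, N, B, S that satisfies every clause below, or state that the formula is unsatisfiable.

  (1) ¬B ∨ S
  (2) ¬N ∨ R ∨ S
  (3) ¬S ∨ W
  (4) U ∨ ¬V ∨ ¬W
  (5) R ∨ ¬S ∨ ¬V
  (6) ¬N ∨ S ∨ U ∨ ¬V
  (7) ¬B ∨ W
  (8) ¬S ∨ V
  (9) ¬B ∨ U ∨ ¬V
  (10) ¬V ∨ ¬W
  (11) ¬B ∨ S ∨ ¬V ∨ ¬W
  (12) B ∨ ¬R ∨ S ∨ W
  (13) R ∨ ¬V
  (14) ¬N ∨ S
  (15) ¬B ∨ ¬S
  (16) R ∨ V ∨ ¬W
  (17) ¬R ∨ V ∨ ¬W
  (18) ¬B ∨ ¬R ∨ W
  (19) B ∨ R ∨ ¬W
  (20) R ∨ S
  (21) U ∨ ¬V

Unsatisfiable — no assignment works.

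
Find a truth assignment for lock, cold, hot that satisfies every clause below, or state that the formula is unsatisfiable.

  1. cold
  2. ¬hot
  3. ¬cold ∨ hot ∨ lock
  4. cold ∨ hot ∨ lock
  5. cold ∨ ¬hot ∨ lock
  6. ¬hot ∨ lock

lock=T; cold=T; hot=F

Unit clause (cold) forces cold = True.
Unit clause (¬hot) forces hot = False.
In (¬cold ∨ hot ∨ lock) only lock is left, so lock = True.
All clauses satisfied.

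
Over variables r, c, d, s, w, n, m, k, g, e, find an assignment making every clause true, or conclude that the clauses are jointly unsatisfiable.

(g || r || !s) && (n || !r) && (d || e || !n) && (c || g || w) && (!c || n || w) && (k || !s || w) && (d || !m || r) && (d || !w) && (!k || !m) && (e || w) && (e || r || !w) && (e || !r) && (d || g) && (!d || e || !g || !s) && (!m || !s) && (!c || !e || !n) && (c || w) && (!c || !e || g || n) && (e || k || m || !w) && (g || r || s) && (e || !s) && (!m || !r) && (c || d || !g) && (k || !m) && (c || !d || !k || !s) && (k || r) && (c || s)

r = True, c = False, d = True, s = True, w = True, n = True, m = False, k = False, g = False, e = True

Set r = True.
  then (n || !r) forces n = True.
  then (e || !r) forces e = True.
  then (!c || !e || !n) forces c = False.
  then (c || w) forces w = True.
  then (!m || !r) forces m = False.
  then (c || s) forces s = True.
  then (d || !w) forces d = True.
  then (c || !d || !k || !s) forces k = False.
Set g = False.
All clauses satisfied.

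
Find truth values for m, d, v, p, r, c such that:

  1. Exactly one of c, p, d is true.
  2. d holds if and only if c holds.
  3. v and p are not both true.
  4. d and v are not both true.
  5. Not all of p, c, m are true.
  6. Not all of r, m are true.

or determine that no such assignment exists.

m: False, d: False, v: False, p: True, r: False, c: False

  (1) {c, p, d}: 1 true — exactly one ✓
  (2) d=F, c=F — same ✓
  (3) v=F, p=T — not both ✓
  (4) d=F, v=F — not both ✓
  (5) {p, c, m}: 1/3 true — not all ✓
  (6) {r, m}: 0/2 true — not all ✓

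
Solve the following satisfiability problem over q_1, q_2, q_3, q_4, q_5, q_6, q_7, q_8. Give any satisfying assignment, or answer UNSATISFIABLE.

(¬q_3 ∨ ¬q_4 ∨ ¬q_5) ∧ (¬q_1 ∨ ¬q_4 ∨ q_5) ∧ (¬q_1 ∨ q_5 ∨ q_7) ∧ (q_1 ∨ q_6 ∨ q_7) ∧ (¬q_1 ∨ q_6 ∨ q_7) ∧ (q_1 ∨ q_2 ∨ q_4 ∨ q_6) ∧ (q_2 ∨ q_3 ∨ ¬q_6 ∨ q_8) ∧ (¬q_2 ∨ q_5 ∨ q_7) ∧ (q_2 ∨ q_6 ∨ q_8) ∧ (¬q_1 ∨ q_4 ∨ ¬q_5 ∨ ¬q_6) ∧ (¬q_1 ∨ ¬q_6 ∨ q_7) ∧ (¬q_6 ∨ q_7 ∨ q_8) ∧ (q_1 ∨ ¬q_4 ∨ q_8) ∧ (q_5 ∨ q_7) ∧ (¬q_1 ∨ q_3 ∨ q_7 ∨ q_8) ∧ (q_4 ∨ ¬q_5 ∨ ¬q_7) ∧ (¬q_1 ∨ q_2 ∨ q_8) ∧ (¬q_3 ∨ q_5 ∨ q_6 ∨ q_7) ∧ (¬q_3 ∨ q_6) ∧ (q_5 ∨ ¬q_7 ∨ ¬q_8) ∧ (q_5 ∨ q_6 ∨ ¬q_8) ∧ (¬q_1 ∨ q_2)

q_1 = False, q_2 = True, q_3 = False, q_4 = True, q_5 = True, q_6 = True, q_7 = False, q_8 = True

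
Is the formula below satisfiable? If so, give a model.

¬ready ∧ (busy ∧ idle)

idle = True; busy = True; ready = False

  ¬ready = True
  busy ∧ idle = True
Both conjuncts True, so the formula holds.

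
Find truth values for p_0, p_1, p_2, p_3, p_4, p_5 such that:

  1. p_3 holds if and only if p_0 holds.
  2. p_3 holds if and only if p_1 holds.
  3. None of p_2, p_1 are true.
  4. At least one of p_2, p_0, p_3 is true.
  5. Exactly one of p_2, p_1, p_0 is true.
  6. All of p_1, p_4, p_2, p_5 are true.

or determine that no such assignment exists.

No satisfying assignment exists.

Case p_1 = True:
  Constraint (3) is violated (p_1=T) — contradiction.
Case p_1 = False:
  Constraint (6) is violated (p_1=F) — contradiction.
Both cases fail — unsatisfiable.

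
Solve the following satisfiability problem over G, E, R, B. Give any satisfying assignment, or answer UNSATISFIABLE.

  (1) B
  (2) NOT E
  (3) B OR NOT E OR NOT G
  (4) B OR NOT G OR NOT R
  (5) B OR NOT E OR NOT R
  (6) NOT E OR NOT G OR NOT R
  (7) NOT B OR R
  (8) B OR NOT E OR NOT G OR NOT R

G = False, E = False, R = True, B = True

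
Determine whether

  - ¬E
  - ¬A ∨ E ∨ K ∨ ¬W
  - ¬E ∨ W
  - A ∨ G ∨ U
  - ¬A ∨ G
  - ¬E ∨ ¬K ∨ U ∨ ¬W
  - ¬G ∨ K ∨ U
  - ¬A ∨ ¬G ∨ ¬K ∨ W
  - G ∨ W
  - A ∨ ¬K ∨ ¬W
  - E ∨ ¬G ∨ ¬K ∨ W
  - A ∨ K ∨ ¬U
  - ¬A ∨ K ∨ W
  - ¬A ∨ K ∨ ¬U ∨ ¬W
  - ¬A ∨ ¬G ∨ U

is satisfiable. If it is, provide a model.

Unit clause (¬E) forces E = False.
Try W = False:
  (G ∨ W) forces G = True.
  (E ∨ ¬G ∨ ¬K ∨ W) forces K = False.
  (¬G ∨ K ∨ U) forces U = True.
  (A ∨ K ∨ ¬U) forces A = True.
  clause (¬A ∨ K ∨ W) is falsified — backtrack.
So W = True.
Set A = True.
  then (¬A ∨ E ∨ K ∨ ¬W) forces K = True.
  then (¬A ∨ G) forces G = True.
  then (¬A ∨ ¬G ∨ U) forces U = True.
All clauses satisfied.

W = True, A = True, E = False, K = True, U = True, G = True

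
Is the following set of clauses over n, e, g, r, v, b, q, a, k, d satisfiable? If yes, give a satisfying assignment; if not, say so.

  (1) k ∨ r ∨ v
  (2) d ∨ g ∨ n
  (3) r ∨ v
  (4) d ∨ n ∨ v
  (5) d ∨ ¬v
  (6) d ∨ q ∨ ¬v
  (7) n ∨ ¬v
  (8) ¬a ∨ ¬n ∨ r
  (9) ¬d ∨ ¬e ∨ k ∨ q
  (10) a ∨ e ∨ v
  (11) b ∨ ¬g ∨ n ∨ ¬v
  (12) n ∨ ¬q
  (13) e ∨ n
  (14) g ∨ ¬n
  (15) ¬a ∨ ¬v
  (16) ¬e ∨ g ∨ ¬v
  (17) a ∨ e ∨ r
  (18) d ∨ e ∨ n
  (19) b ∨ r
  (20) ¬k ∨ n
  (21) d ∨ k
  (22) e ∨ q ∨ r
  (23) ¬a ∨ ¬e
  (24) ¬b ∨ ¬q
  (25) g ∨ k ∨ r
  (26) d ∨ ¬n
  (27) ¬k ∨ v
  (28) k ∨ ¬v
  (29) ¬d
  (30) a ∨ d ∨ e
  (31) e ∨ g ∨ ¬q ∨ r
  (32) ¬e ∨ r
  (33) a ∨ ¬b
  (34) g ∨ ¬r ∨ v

Case d = True:
  Clause (¬d) is falsified — contradiction.
Case d = False:
  (d ∨ ¬v) forces v = False.
  (r ∨ v) forces r = True.
  (d ∨ n ∨ v) forces n = True.
  Clause (d ∨ ¬n) is falsified — contradiction.
Both cases fail, so the formula is unsatisfiable.

UNSATISFIABLE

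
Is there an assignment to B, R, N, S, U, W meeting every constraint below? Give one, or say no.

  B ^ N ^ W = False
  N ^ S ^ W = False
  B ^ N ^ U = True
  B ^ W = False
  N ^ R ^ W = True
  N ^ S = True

B=T; R=F; N=F; S=T; U=F; W=T

B ^ N ^ W = T ^ F ^ T = False ✓
N ^ S ^ W = F ^ T ^ T = False ✓
B ^ N ^ U = T ^ F ^ F = True ✓
B ^ W = T ^ T = False ✓
N ^ R ^ W = F ^ F ^ T = True ✓
N ^ S = F ^ T = True ✓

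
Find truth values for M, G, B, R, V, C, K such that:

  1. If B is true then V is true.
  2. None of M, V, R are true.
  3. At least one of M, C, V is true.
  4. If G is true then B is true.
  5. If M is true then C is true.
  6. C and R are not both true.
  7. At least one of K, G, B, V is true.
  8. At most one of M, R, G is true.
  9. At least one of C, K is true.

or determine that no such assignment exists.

M = False, G = False, B = False, R = False, V = False, C = True, K = True

  (1) B=F ⇒ V: vacuous ✓
  (2) {M, V, R}: 0 true — none ✓
  (3) {M, C, V}: 1 true — at least one ✓
  (4) G=F ⇒ B: vacuous ✓
  (5) M=F ⇒ C: vacuous ✓
  (6) C=T, R=F — not both ✓
  (7) {K, G, B, V}: 1 true — at least one ✓
  (8) {M, R, G}: 0 true — at most one ✓
  (9) {C, K}: 2 true — at least one ✓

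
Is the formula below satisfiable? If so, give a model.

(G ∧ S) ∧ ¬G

Case G = True: the conjunct ¬G is False.
Case G = False: the conjunct G is False.
Both cases fail — unsatisfiable.

UNSATISFIABLE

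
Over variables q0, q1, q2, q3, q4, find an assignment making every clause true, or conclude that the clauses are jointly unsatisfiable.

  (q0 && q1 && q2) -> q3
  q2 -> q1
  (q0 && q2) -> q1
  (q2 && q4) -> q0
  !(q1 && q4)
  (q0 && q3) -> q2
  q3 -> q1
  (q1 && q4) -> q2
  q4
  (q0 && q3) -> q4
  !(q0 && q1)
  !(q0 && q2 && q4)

q0 = False, q1 = False, q2 = False, q3 = False, q4 = True

Unit clause (q4) forces q4 = True.
In (!q1 || !q4) only !q1 is left, so q1 = False.
In (q1 || !q2) only !q2 is left, so q2 = False.
In (q1 || !q3) only !q3 is left, so q3 = False.
Set q0 = False.
All clauses satisfied.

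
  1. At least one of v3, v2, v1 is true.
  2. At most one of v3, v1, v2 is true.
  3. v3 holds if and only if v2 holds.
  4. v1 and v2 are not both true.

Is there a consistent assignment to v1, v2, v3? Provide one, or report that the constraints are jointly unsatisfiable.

v1 = True, v2 = False, v3 = False

  (1) {v3, v2, v1}: 1 true — at least one ✓
  (2) {v3, v1, v2}: 1 true — at most one ✓
  (3) v3=F, v2=F — same ✓
  (4) v1=T, v2=F — not both ✓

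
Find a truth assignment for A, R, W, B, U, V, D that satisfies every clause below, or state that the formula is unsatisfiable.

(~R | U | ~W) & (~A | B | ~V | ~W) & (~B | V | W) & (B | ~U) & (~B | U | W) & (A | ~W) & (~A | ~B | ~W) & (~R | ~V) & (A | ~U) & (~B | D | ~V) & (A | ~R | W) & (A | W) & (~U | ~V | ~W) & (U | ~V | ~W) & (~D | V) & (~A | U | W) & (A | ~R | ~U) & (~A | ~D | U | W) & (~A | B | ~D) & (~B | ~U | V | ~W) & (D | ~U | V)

Try A = False:
  (A | ~W) forces W = False.
  clause (A | W) is falsified — backtrack.
So A = True.
Set R = False.
Set W = False.
  then (~A | U | W) forces U = True.
  then (B | ~U) forces B = True.
  then (~B | V | W) forces V = True.
  then (~B | D | ~V) forces D = True.
All clauses satisfied.

A = True, R = False, W = False, B = True, U = True, V = True, D = True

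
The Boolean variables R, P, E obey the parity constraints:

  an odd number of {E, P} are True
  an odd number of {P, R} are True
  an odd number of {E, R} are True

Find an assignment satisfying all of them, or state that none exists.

Unsatisfiable — no assignment works.

Adding constraints 1, 2, 3 mod 2: every variable appears an even number of times on the left, so the left side is 0.
But the right sides sum to 1 (mod 2). 0 ≠ 1 — the system is inconsistent.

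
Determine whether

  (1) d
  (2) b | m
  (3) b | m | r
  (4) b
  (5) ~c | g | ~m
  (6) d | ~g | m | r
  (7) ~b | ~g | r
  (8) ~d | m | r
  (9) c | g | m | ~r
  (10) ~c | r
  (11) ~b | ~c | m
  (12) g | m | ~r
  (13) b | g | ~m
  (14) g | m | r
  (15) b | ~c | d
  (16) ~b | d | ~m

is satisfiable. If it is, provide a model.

m=T, d=T, r=T, c=T, b=T, g=T

Unit clause (d) forces d = True.
Unit clause (b) forces b = True.
Set m = True.
Set r = True.
Set c = True.
  then (~c | g | ~m) forces g = True.
All clauses satisfied.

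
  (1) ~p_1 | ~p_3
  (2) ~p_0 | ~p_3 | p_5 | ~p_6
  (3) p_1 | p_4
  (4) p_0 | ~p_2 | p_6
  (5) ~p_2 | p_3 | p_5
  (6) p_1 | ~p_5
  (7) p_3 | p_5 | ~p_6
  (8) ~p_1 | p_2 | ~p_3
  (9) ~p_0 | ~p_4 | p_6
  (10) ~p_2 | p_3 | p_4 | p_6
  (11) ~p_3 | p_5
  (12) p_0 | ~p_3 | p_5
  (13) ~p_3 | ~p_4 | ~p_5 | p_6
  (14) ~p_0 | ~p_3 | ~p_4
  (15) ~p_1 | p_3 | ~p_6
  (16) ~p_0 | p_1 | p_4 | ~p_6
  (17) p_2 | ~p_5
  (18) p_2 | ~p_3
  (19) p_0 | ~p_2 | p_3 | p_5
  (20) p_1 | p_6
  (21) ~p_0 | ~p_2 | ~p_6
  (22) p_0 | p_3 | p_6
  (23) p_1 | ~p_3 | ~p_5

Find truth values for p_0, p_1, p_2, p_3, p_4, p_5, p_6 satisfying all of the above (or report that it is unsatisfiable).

p_0: True, p_1: True, p_2: False, p_3: False, p_4: False, p_5: False, p_6: False

Set p_0 = True.
Try p_1 = False:
  (p_1 | p_4) forces p_4 = True.
  (p_1 | ~p_5) forces p_5 = False.
  (~p_0 | ~p_4 | p_6) forces p_6 = True.
  (~p_0 | ~p_3 | p_5 | ~p_6) forces p_3 = False.
  clause (p_3 | p_5 | ~p_6) is falsified — backtrack.
So p_1 = True.
  then (~p_1 | ~p_3) forces p_3 = False.
  then (~p_1 | p_3 | ~p_6) forces p_6 = False.
  then (~p_0 | ~p_4 | p_6) forces p_4 = False.
  then (~p_2 | p_3 | p_4 | p_6) forces p_2 = False.
  then (p_2 | ~p_5) forces p_5 = False.
All clauses satisfied.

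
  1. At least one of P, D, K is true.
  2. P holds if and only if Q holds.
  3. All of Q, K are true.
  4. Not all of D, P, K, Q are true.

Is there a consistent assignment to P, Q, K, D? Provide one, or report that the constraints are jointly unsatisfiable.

P=T; Q=T; K=T; D=F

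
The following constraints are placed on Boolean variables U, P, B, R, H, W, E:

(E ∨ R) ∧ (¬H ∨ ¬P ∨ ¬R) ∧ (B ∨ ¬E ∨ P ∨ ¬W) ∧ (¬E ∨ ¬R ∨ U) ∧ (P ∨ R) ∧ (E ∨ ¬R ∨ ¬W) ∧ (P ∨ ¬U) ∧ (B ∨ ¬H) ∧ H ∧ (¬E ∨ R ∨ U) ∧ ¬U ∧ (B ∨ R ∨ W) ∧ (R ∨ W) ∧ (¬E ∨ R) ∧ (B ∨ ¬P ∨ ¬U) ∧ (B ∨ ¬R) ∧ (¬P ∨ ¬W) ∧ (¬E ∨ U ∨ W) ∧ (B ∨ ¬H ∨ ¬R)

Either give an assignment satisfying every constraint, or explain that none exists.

Unit clause (H) forces H = True.
Unit clause (¬U) forces U = False.
In (B ∨ ¬H) only B is left, so B = True.
Try P = True:
  (¬H ∨ ¬P ∨ ¬R) forces R = False.
  (E ∨ R) forces E = True.
  clause (¬E ∨ R ∨ U) is falsified — backtrack.
So P = False.
  then (P ∨ R) forces R = True.
  then (¬E ∨ ¬R ∨ U) forces E = False.
  then (E ∨ ¬R ∨ ¬W) forces W = False.
All clauses satisfied.

U = False, P = False, B = True, R = True, H = True, W = False, E = False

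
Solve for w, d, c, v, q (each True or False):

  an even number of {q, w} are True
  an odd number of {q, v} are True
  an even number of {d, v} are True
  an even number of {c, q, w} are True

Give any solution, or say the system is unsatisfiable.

w = True, d = False, c = False, v = False, q = True

{q, w}: 2 true → even ✓
{q, v}: 1 true → odd ✓
{d, v}: 0 true → even ✓
{c, q, w}: 2 true → even ✓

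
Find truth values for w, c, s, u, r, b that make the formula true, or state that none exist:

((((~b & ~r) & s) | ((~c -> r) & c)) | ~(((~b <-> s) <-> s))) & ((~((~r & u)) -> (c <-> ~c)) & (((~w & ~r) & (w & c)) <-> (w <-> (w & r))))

w = True; c = True; s = True; u = True; r = False; b = True

  (((~b & ~r) & s) | ((~c -> r) & c)) | ~(((~b <-> s) <-> s)) = True
    ((~b & ~r) & s) | ((~c -> r) & c) = True
      (~b & ~r) & s = False
        ~b & ~r = False
          ~b = False
          ~r = True
      (~c -> r) & c = True
        ~c -> r = True
          ~c = False
    ~(((~b <-> s) <-> s)) = True
      (~b <-> s) <-> s = False
        ~b <-> s = False
          ~b = False
  (~((~r & u)) -> (c <-> ~c)) & (((~w & ~r) & (w & c)) <-> (w <-> (w & r))) = True
    ~((~r & u)) -> (c <-> ~c) = True
      ~((~r & u)) = False
        ~r & u = True
          ~r = True
      c <-> ~c = False
        ~c = False
    ((~w & ~r) & (w & c)) <-> (w <-> (w & r)) = True
      (~w & ~r) & (w & c) = False
        ~w & ~r = False
          ~w = False
          ~r = True
        w & c = True
      w <-> (w & r) = False
        w & r = False
Both conjuncts True, so the formula holds.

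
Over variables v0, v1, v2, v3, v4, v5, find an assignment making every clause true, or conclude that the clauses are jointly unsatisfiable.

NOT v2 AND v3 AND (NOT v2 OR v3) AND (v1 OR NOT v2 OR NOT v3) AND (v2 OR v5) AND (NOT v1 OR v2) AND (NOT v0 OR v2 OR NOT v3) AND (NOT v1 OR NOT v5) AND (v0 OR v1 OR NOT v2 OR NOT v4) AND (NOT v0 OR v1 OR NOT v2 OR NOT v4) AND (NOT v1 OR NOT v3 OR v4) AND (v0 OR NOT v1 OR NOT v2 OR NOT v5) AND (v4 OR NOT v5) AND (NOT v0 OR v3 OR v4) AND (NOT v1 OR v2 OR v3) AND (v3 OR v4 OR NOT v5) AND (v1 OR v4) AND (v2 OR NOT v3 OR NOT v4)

Unsatisfiable — no assignment works.

Case v2 = True:
  Clause (NOT v2) is falsified — contradiction.
Case v2 = False:
  (v3) forces v3 = True.
  (v2 OR v5) forces v5 = True.
  (NOT v1 OR v2) forces v1 = False.
  (NOT v0 OR v2 OR NOT v3) forces v0 = False.
  (v4 OR NOT v5) forces v4 = True.
  Clause (v2 OR NOT v3 OR NOT v4) is falsified — contradiction.
Both cases fail, so the formula is unsatisfiable.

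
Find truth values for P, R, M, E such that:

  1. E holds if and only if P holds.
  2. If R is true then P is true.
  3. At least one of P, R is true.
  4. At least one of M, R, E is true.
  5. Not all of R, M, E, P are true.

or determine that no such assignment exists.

P: True; R: False; M: False; E: True

  (1) E=T, P=T — same ✓
  (2) R=F ⇒ P: vacuous ✓
  (3) {P, R}: 1 true — at least one ✓
  (4) {M, R, E}: 1 true — at least one ✓
  (5) {R, M, E, P}: 2/4 true — not all ✓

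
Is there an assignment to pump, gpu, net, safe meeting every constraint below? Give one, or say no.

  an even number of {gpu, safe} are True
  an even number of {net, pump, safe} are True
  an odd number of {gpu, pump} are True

pump = True, gpu = False, net = True, safe = False

{gpu, safe}: 0 true → even ✓
{net, pump, safe}: 2 true → even ✓
{gpu, pump}: 1 true → odd ✓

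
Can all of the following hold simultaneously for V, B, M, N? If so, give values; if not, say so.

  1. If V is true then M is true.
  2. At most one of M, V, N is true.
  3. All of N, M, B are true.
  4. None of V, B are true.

The formula is unsatisfiable.

Case B = True:
  Constraint (4) is violated (B=T) — contradiction.
Case B = False:
  Constraint (3) is violated (B=F) — contradiction.
Both cases fail — unsatisfiable.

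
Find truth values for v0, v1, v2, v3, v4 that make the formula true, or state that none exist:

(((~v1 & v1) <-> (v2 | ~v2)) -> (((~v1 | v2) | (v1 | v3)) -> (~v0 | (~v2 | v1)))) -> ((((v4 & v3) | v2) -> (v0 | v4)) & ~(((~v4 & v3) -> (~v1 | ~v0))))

v0 = True; v1 = True; v2 = True; v3 = True; v4 = False

  (((~v1 & v1) <-> (v2 | ~v2)) -> (((~v1 | v2) | (v1 | v3)) -> (~v0 | (~v2 | v1)))) -> ((((v4 & v3) | v2) -> (v0 | v4)) & ~(((~v4 & v3) -> (~v1 | ~v0)))) = True
    ((~v1 & v1) <-> (v2 | ~v2)) -> (((~v1 | v2) | (v1 | v3)) -> (~v0 | (~v2 | v1))) = True
      (~v1 & v1) <-> (v2 | ~v2) = False
        ~v1 & v1 = False
          ~v1 = False
        v2 | ~v2 = True
          ~v2 = False
      ((~v1 | v2) | (v1 | v3)) -> (~v0 | (~v2 | v1)) = True
        (~v1 | v2) | (v1 | v3) = True
          ~v1 | v2 = True
            ~v1 = False
          v1 | v3 = True
        ~v0 | (~v2 | v1) = True
          ~v0 = False
          ~v2 | v1 = True
            ~v2 = False
    (((v4 & v3) | v2) -> (v0 | v4)) & ~(((~v4 & v3) -> (~v1 | ~v0))) = True
      ((v4 & v3) | v2) -> (v0 | v4) = True
        (v4 & v3) | v2 = True
          v4 & v3 = False
        v0 | v4 = True
      ~(((~v4 & v3) -> (~v1 | ~v0))) = True
        (~v4 & v3) -> (~v1 | ~v0) = False
          ~v4 & v3 = True
            ~v4 = True
          ~v1 | ~v0 = False
            ~v1 = False
            ~v0 = False
The formula evaluates to True.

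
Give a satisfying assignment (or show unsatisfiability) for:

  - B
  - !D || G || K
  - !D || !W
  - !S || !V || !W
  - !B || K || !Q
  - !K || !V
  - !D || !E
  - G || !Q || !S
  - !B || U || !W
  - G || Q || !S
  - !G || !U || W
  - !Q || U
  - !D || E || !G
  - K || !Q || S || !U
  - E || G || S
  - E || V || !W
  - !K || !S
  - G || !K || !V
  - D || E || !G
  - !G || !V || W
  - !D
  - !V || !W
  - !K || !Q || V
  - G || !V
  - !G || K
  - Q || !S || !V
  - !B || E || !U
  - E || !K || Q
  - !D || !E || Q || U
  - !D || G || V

Unit clause (B) forces B = True.
Unit clause (!D) forces D = False.
Try E = False:
  (D || E || !G) forces G = False.
  (E || G || S) forces S = True.
  (G || !Q || !S) forces Q = False.
  clause (G || Q || !S) is falsified — backtrack.
So E = True.
Set G = False.
  then (G || !V) forces V = False.
Set U = True.
Set Q = False.
  then (G || Q || !S) forces S = False.
Set W = False.
Set K = False.
All clauses satisfied.

D = False, B = True, E = True, G = False, U = True, Q = False, V = False, S = False, W = False, K = False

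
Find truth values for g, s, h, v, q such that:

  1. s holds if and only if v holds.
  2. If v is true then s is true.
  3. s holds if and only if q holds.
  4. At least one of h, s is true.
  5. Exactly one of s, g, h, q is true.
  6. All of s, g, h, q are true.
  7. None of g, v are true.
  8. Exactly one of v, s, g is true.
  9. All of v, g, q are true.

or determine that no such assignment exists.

Case g = True:
  Constraint (7) is violated (g=T) — contradiction.
Case g = False:
  Constraint (6) is violated (g=F) — contradiction.
Both cases fail — unsatisfiable.

UNSATISFIABLE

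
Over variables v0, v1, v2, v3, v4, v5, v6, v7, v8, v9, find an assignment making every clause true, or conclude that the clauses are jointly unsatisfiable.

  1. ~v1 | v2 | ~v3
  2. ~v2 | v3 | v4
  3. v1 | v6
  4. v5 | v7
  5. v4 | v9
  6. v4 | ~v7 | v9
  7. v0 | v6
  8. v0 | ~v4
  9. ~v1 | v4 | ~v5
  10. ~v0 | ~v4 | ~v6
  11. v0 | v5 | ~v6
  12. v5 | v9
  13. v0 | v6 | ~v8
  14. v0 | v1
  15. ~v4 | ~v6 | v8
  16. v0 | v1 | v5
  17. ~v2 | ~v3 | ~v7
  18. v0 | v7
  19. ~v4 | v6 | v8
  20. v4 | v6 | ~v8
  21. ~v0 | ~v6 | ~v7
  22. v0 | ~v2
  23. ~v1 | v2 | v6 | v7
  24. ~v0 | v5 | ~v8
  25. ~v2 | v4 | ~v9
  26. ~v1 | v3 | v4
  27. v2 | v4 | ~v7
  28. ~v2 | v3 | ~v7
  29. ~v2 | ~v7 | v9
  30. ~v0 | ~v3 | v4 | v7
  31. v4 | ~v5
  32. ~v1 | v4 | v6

v0 = True, v1 = True, v2 = True, v3 = True, v4 = True, v5 = True, v6 = False, v7 = False, v8 = True, v9 = True

Try v0 = False:
  (v0 | v6) forces v6 = True.
  (v0 | ~v4) forces v4 = False.
  (v4 | v9) forces v9 = True.
  (v0 | v5 | ~v6) forces v5 = True.
  clause (v4 | ~v5) is falsified — backtrack.
So v0 = True.
Set v1 = True.
Set v2 = True.
Set v3 = True.
  then (~v2 | ~v3 | ~v7) forces v7 = False.
  then (~v0 | ~v3 | v4 | v7) forces v4 = True.
  then (v5 | v7) forces v5 = True.
  then (~v0 | ~v4 | ~v6) forces v6 = False.
  then (~v4 | v6 | v8) forces v8 = True.
Set v9 = True.
All clauses satisfied.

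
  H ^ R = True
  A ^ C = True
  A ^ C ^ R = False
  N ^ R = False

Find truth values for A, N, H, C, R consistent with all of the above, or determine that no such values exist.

A: False, N: True, H: False, C: True, R: True

H ^ R = F ^ T = True ✓
A ^ C = F ^ T = True ✓
A ^ C ^ R = F ^ T ^ T = False ✓
N ^ R = T ^ T = False ✓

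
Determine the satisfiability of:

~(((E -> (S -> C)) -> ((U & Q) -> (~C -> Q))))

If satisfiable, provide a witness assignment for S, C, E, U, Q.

The formula is unsatisfiable.

Case Q = True: the formula becomes ~(((E -> (S -> C)) -> True)) = False.
Case Q = False: the formula becomes ~(((E -> (S -> C)) -> True)) = False.
Both cases fail — unsatisfiable.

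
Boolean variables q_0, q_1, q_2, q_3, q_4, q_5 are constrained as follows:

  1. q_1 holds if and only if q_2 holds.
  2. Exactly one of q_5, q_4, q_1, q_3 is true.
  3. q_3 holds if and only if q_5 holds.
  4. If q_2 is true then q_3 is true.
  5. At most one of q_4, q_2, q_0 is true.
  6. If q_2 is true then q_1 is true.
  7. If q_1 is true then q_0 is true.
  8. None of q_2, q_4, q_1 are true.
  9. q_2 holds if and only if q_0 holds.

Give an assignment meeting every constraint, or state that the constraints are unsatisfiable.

Unsatisfiable

Case q_3 = True:
  (2) with q_3=T forces q_5 = False.
  Constraint (3) is violated (q_3=T, q_5=F) — contradiction.
Case q_3 = False:
  (3) with q_3=F forces q_5 = False.
  (4) with q_3=F forces q_2 = False.
  (1) with q_2=F forces q_1 = False.
  (2) with q_5=F, q_1=F, q_3=F forces q_4 = True.
  Constraint (8) is violated (q_4=T) — contradiction.
Both cases fail — unsatisfiable.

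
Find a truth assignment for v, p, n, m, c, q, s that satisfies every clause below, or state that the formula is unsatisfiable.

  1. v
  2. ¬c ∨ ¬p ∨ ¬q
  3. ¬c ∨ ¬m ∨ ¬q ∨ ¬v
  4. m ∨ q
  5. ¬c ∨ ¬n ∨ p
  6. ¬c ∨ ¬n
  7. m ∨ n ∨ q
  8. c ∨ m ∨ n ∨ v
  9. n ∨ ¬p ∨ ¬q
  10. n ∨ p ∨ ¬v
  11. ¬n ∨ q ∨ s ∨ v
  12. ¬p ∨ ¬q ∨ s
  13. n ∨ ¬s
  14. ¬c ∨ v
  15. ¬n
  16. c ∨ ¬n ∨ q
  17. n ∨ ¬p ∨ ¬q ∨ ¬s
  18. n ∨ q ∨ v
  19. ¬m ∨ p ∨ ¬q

v = True, p = True, n = False, m = True, c = True, q = False, s = False

Unit clause (v) forces v = True.
Unit clause (¬n) forces n = False.
In (n ∨ p ∨ ¬v) only p is left, so p = True.
In (n ∨ ¬s) only ¬s is left, so s = False.
In (n ∨ ¬p ∨ ¬q) only ¬q is left, so q = False.
In (m ∨ q) only m is left, so m = True.
Set c = True.
All clauses satisfied.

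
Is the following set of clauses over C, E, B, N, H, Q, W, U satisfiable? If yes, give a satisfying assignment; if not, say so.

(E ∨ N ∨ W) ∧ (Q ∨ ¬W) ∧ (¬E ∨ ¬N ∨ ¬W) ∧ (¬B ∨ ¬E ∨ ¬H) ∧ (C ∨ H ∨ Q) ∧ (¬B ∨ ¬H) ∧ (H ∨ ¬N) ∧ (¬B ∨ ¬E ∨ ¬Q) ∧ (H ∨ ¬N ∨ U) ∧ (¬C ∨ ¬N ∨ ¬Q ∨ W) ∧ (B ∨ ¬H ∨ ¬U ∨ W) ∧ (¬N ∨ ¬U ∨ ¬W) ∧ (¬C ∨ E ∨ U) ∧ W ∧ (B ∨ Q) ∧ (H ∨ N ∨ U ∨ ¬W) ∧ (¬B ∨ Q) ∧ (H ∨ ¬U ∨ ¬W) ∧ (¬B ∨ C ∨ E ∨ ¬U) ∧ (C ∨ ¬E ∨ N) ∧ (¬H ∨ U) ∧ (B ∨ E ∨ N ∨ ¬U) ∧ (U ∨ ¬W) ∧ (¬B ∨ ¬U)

C: True, E: True, B: False, N: False, H: True, Q: True, W: True, U: True

Unit clause (W) forces W = True.
In (U ∨ ¬W) only U is left, so U = True.
In (¬B ∨ ¬U) only ¬B is left, so B = False.
In (Q ∨ ¬W) only Q is left, so Q = True.
In (¬N ∨ ¬U ∨ ¬W) only ¬N is left, so N = False.
In (H ∨ ¬U ∨ ¬W) only H is left, so H = True.
In (B ∨ E ∨ N ∨ ¬U) only E is left, so E = True.
In (C ∨ ¬E ∨ N) only C is left, so C = True.
All clauses satisfied.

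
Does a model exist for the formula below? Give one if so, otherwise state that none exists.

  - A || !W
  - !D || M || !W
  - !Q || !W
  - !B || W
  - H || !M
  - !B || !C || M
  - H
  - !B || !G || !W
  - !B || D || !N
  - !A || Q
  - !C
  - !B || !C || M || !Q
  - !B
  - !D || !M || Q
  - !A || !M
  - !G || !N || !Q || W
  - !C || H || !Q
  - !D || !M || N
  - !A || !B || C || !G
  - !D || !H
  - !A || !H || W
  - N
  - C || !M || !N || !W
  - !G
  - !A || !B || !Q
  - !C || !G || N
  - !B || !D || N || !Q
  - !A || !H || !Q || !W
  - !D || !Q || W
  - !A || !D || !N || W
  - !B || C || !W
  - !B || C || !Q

Unit clause (H) forces H = True.
Unit clause (!C) forces C = False.
Unit clause (!B) forces B = False.
In (!D || !H) only !D is left, so D = False.
Unit clause (N) forces N = True.
Unit clause (!G) forces G = False.
Set M = True.
  then (!A || !M) forces A = False.
  then (C || !M || !N || !W) forces W = False.
Set Q = False.
All clauses satisfied.

N=T, D=F, M=T, C=F, G=F, H=T, W=F, A=F, B=F, Q=F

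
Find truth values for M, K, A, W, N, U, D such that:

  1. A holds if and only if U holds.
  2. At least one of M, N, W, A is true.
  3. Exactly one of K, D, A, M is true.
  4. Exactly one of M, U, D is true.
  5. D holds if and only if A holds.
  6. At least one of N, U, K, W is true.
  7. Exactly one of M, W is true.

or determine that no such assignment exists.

M=T, K=F, A=F, W=F, N=T, U=F, D=F

  (1) A=F, U=F — same ✓
  (2) {M, N, W, A}: 2 true — at least one ✓
  (3) {K, D, A, M}: 1 true — exactly one ✓
  (4) {M, U, D}: 1 true — exactly one ✓
  (5) D=F, A=F — same ✓
  (6) {N, U, K, W}: 1 true — at least one ✓
  (7) {M, W}: 1 true — exactly one ✓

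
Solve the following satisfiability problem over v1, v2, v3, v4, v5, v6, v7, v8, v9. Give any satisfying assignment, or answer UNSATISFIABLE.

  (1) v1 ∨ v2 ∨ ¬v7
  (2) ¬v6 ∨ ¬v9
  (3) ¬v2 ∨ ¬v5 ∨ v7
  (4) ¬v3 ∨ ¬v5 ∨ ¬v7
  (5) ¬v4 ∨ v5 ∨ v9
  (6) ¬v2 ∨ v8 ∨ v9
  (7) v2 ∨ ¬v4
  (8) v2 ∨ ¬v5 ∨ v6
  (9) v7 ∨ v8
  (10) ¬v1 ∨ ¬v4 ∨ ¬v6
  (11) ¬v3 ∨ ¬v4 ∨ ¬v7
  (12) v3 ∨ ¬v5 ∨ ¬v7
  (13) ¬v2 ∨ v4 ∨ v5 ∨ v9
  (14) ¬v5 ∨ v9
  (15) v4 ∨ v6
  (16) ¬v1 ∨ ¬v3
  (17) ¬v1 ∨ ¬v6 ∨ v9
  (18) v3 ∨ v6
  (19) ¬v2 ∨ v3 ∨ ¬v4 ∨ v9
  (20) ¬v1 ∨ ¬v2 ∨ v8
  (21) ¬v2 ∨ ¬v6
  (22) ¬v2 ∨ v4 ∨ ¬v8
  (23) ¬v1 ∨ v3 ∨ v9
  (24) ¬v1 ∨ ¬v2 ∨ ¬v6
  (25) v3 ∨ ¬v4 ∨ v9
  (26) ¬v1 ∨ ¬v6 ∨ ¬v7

v1 = False, v2 = True, v3 = True, v4 = True, v5 = False, v6 = False, v7 = False, v8 = True, v9 = True

Try v1 = True:
  (¬v1 ∨ ¬v3) forces v3 = False.
  (v3 ∨ v6) forces v6 = True.
  (¬v6 ∨ ¬v9) forces v9 = False.
  clause (¬v1 ∨ ¬v6 ∨ v9) is falsified — backtrack.
So v1 = False.
Set v2 = True.
  then (¬v2 ∨ ¬v6) forces v6 = False.
  then (v4 ∨ v6) forces v4 = True.
  then (v3 ∨ v6) forces v3 = True.
  then (¬v3 ∨ ¬v4 ∨ ¬v7) forces v7 = False.
  then (¬v2 ∨ ¬v5 ∨ v7) forces v5 = False.
  then (¬v4 ∨ v5 ∨ v9) forces v9 = True.
  then (v7 ∨ v8) forces v8 = True.
All clauses satisfied.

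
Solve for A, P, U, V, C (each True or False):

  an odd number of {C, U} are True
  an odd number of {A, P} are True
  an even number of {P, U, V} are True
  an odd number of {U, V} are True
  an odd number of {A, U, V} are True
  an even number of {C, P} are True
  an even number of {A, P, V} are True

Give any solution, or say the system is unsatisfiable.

A: False; P: True; U: False; V: True; C: True

{C, U}: 1 true → odd ✓
{A, P}: 1 true → odd ✓
{P, U, V}: 2 true → even ✓
{U, V}: 1 true → odd ✓
{A, U, V}: 1 true → odd ✓
{C, P}: 2 true → even ✓
{A, P, V}: 2 true → even ✓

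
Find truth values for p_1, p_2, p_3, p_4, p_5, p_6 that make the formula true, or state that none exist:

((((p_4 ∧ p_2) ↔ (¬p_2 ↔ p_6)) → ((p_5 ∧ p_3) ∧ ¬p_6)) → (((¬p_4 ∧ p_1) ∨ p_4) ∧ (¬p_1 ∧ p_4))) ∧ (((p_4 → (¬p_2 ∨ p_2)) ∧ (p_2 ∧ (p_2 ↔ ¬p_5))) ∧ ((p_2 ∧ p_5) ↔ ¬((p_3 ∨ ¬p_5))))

p_1 = False; p_2 = True; p_3 = False; p_4 = True; p_5 = False; p_6 = False

  (((p_4 ∧ p_2) ↔ (¬p_2 ↔ p_6)) → ((p_5 ∧ p_3) ∧ ¬p_6)) → (((¬p_4 ∧ p_1) ∨ p_4) ∧ (¬p_1 ∧ p_4)) = True
    ((p_4 ∧ p_2) ↔ (¬p_2 ↔ p_6)) → ((p_5 ∧ p_3) ∧ ¬p_6) = False
      (p_4 ∧ p_2) ↔ (¬p_2 ↔ p_6) = True
        p_4 ∧ p_2 = True
        ¬p_2 ↔ p_6 = True
          ¬p_2 = False
      (p_5 ∧ p_3) ∧ ¬p_6 = False
        p_5 ∧ p_3 = False
        ¬p_6 = True
    ((¬p_4 ∧ p_1) ∨ p_4) ∧ (¬p_1 ∧ p_4) = True
      (¬p_4 ∧ p_1) ∨ p_4 = True
        ¬p_4 ∧ p_1 = False
          ¬p_4 = False
      ¬p_1 ∧ p_4 = True
        ¬p_1 = True
  ((p_4 → (¬p_2 ∨ p_2)) ∧ (p_2 ∧ (p_2 ↔ ¬p_5))) ∧ ((p_2 ∧ p_5) ↔ ¬((p_3 ∨ ¬p_5))) = True
    (p_4 → (¬p_2 ∨ p_2)) ∧ (p_2 ∧ (p_2 ↔ ¬p_5)) = True
      p_4 → (¬p_2 ∨ p_2) = True
        ¬p_2 ∨ p_2 = True
          ¬p_2 = False
      p_2 ∧ (p_2 ↔ ¬p_5) = True
        p_2 ↔ ¬p_5 = True
          ¬p_5 = True
    (p_2 ∧ p_5) ↔ ¬((p_3 ∨ ¬p_5)) = True
      p_2 ∧ p_5 = False
      ¬((p_3 ∨ ¬p_5)) = False
        p_3 ∨ ¬p_5 = True
          ¬p_5 = True
Both conjuncts True, so the formula holds.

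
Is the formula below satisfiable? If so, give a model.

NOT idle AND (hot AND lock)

lock = True, idle = False, hot = True

  NOT idle = True
  hot AND lock = True
Both conjuncts True, so the formula holds.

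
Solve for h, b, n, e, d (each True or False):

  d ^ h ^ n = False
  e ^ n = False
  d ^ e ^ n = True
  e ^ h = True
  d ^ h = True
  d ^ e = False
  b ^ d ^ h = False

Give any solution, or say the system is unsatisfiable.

h: False; b: True; n: True; e: True; d: True

d ^ h ^ n = T ^ F ^ T = False ✓
e ^ n = T ^ T = False ✓
d ^ e ^ n = T ^ T ^ T = True ✓
e ^ h = T ^ F = True ✓
d ^ h = T ^ F = True ✓
d ^ e = T ^ T = False ✓
b ^ d ^ h = T ^ T ^ F = False ✓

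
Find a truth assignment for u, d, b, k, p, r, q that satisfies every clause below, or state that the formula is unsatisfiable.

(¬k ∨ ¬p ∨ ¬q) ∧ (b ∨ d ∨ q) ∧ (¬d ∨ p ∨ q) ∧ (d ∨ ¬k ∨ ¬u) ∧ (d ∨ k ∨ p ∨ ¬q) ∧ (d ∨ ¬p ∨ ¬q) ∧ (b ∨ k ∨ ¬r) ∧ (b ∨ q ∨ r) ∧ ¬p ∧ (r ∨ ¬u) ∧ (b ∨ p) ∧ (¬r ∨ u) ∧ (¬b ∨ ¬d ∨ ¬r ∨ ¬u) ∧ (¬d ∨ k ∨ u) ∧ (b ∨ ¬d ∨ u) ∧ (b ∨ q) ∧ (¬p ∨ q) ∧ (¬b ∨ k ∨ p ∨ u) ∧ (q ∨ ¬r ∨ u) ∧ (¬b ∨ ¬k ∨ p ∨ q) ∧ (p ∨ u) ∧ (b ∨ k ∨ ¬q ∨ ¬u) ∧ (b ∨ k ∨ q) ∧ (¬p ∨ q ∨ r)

Unit clause (¬p) forces p = False.
In (b ∨ p) only b is left, so b = True.
In (p ∨ u) only u is left, so u = True.
In (r ∨ ¬u) only r is left, so r = True.
In (¬b ∨ ¬d ∨ ¬r ∨ ¬u) only ¬d is left, so d = False.
In (d ∨ ¬k ∨ ¬u) only ¬k is left, so k = False.
In (d ∨ k ∨ p ∨ ¬q) only ¬q is left, so q = False.
All clauses satisfied.

u = True, d = False, b = True, k = False, p = False, r = True, q = False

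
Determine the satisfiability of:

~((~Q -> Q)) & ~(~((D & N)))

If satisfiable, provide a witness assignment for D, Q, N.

D=T; Q=F; N=T

  ~((~Q -> Q)) = True
    ~Q -> Q = False
      ~Q = True
  ~(~((D & N))) = True
    ~((D & N)) = False
      D & N = True
Both conjuncts True, so the formula holds.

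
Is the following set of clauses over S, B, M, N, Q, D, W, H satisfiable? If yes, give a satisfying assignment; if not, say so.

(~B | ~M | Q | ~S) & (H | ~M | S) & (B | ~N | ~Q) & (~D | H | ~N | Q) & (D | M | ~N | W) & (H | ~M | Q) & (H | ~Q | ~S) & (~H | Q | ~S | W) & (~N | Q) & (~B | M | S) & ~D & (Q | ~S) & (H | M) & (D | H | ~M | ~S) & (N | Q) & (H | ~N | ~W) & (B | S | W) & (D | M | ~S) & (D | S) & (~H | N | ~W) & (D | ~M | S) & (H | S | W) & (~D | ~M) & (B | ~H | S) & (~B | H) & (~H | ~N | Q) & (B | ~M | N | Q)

Unit clause (~D) forces D = False.
In (D | S) only S is left, so S = True.
In (Q | ~S) only Q is left, so Q = True.
In (D | M | ~S) only M is left, so M = True.
In (H | ~Q | ~S) only H is left, so H = True.
Set B = False.
  then (B | ~N | ~Q) forces N = False.
  then (~H | N | ~W) forces W = False.
All clauses satisfied.

S: True, B: False, M: True, N: False, Q: True, D: False, W: False, H: True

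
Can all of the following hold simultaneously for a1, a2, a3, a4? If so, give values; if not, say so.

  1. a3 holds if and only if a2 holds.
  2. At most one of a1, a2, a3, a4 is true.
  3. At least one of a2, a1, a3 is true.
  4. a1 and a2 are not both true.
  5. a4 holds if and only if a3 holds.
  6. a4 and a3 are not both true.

a1 = True; a2 = False; a3 = False; a4 = False

  (1) a3=F, a2=F — same ✓
  (2) {a1, a2, a3, a4}: 1 true — at most one ✓
  (3) {a2, a1, a3}: 1 true — at least one ✓
  (4) a1=T, a2=F — not both ✓
  (5) a4=F, a3=F — same ✓
  (6) a4=F, a3=F — not both ✓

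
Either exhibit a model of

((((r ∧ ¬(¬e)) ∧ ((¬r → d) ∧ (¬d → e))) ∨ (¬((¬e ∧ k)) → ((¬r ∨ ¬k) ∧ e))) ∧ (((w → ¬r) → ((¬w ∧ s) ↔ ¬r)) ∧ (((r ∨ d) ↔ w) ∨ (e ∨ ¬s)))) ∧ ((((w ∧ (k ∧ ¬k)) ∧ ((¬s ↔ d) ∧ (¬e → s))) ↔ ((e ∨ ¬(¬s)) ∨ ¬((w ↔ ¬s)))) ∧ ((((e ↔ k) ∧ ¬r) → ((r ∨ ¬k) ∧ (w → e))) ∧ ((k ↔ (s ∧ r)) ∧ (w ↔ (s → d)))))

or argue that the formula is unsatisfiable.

No satisfying assignment exists.

Case e = True: the formula simplifies to (((r ∧ (¬r → d)) ∨ (¬r ∨ ¬k)) ∧ ((w → ¬r) → ((¬w ∧ s) ↔ ¬r))) ∧ (((w ∧ (k ∧ ¬k)) ∧ (¬s ↔ d)) ∧ (((k ∧ ¬r) → (r ∨ ¬k)) ∧ ((k ↔ (s ∧ r)) ∧ (w ↔ (s → d))))).
  k = True: the conjunct ¬k is False.
  k = False: the conjunct k is False.
Case e = False: the formula simplifies to (k ∧ (((w → ¬r) → ((¬w ∧ s) ↔ ¬r)) ∧ (((r ∨ d) ↔ w) ∨ ¬s))) ∧ ((((w ∧ (k ∧ ¬k)) ∧ ((¬s ↔ d) ∧ s)) ↔ (¬(¬s) ∨ ¬((w ↔ ¬s)))) ∧ (((¬k ∧ ¬r) → ((r ∨ ¬k) ∧ ¬w)) ∧ ((k ↔ (s ∧ r)) ∧ (w ↔ (s → d))))).
  k = True: simplifies to (((w → ¬r) → ((¬w ∧ s) ↔ ¬r)) ∧ (((r ∨ d) ↔ w) ∨ ¬s)) ∧ (¬((¬(¬s) ∨ ¬((w ↔ ¬s)))) ∧ ((s ∧ r) ∧ (w ↔ (s → d)))).
    s = True: the conjunct ¬((¬(¬s) ∨ ¬((w ↔ ¬s)))) becomes ¬((True ∨ ¬(¬w))) = False.
    s = False: the conjunct s is False.
  k = False: the conjunct k is False.
Both cases fail — unsatisfiable.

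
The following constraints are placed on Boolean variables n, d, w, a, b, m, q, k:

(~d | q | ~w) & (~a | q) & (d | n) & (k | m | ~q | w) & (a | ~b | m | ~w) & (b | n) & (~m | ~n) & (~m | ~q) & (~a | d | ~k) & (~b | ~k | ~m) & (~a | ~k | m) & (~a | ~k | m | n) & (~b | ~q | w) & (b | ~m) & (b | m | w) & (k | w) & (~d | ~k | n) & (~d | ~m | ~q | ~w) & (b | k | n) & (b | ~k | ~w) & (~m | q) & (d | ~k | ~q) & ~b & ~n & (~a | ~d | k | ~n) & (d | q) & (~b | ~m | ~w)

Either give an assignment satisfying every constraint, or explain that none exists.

Unsatisfiable — no assignment works.

Case b = True:
  Clause (~b) is falsified — contradiction.
Case b = False:
  (b | n) forces n = True.
  Clause (~n) is falsified — contradiction.
Both cases fail, so the formula is unsatisfiable.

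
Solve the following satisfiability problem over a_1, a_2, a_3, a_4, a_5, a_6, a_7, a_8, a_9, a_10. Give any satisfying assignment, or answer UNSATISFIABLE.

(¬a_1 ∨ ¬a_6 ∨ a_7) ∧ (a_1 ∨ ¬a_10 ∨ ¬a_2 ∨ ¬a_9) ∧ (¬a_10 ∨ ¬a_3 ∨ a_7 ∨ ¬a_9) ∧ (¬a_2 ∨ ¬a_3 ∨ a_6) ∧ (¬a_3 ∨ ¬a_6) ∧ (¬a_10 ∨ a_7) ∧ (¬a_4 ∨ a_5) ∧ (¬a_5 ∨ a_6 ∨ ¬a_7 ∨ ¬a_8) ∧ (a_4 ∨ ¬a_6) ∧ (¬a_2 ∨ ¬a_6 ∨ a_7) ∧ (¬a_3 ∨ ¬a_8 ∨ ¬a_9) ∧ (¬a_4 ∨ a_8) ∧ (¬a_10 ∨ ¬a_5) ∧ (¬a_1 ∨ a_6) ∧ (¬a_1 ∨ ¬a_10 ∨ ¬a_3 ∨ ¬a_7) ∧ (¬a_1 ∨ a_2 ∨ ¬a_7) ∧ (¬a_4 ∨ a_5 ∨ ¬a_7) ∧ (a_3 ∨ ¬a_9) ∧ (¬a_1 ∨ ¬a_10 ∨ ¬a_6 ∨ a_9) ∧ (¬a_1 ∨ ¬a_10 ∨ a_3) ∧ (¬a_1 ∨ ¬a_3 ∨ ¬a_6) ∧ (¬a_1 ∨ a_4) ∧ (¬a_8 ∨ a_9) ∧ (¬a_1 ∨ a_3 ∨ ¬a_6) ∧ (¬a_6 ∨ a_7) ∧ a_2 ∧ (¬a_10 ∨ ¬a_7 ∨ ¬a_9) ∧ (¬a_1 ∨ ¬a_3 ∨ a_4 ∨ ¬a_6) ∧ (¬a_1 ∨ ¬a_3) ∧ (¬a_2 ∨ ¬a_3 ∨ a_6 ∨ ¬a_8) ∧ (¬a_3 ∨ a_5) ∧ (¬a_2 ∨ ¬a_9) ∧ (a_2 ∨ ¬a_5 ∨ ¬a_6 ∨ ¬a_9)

Unit clause (a_2) forces a_2 = True.
In (¬a_2 ∨ ¬a_9) only ¬a_9 is left, so a_9 = False.
In (¬a_8 ∨ a_9) only ¬a_8 is left, so a_8 = False.
In (¬a_4 ∨ a_8) only ¬a_4 is left, so a_4 = False.
In (¬a_1 ∨ a_4) only ¬a_1 is left, so a_1 = False.
In (a_4 ∨ ¬a_6) only ¬a_6 is left, so a_6 = False.
In (¬a_2 ∨ ¬a_3 ∨ a_6) only ¬a_3 is left, so a_3 = False.
Set a_5 = True.
  then (¬a_10 ∨ ¬a_5) forces a_10 = False.
Set a_7 = True.
All clauses satisfied.

a_1 = False; a_2 = True; a_3 = False; a_4 = False; a_5 = True; a_6 = False; a_7 = True; a_8 = False; a_9 = False; a_10 = False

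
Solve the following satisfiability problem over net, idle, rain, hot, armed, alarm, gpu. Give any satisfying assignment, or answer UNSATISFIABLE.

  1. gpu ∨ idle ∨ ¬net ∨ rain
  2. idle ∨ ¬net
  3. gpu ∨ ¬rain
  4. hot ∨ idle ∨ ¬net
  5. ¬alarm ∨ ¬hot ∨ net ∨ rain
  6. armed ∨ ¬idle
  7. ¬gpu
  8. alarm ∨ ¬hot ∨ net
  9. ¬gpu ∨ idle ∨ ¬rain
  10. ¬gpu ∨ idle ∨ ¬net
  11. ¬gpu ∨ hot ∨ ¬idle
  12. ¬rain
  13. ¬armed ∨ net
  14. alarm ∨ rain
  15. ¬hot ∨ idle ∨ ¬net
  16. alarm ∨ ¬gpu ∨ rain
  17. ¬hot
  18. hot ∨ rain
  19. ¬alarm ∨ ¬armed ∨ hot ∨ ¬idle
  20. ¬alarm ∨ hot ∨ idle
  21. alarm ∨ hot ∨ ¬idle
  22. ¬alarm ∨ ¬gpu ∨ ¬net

UNSATISFIABLE

Case hot = True:
  Clause (¬hot) is falsified — contradiction.
Case hot = False:
  (¬gpu) forces gpu = False.
  (gpu ∨ ¬rain) forces rain = False.
  Clause (hot ∨ rain) is falsified — contradiction.
Both cases fail, so the formula is unsatisfiable.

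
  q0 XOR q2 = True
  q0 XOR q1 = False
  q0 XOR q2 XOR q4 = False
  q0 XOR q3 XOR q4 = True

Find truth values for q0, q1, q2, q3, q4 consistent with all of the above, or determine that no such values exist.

q0: False; q1: False; q2: True; q3: False; q4: True

q0 XOR q2 = F XOR T = True ✓
q0 XOR q1 = F XOR F = False ✓
q0 XOR q2 XOR q4 = F XOR T XOR T = False ✓
q0 XOR q3 XOR q4 = F XOR F XOR T = True ✓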